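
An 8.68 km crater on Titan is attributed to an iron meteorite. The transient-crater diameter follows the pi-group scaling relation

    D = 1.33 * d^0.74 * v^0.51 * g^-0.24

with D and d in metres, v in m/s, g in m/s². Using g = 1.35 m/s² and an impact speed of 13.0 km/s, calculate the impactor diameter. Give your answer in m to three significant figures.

Rearranging for d: d = [D / (1.33 · 13000^0.51 · 1.35^-0.24)]^(1/0.74).
D = 8680 m.
13000^0.51 = 125.3
1.35^-0.24 = 0.9305
Denominator = 1.33 × 125.3 × 0.9305 = 155.1
D / 155.1 = 8680 / 155.1 = 55.96
d = 55.96^(1/0.74) = 55.96^1.3514 = 230.2 m

d ≈ 230 m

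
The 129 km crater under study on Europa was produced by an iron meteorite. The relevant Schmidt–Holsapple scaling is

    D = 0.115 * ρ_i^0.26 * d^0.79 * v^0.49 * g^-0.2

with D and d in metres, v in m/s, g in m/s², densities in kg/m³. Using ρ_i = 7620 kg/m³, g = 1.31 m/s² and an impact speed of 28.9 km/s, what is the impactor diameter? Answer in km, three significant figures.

Rearranging for d: d = [D / (0.115 · 7620^0.26 · 28900^0.49 · 1.31^-0.2)]^(1/0.79).
D = 129000 m.
7620^0.26 = 10.22
28900^0.49 = 153.4
1.31^-0.2 = 0.9474
Denominator = 0.115 × 10.22 × 153.4 × 0.9474 = 170.8
D / 170.8 = 129000 / 170.8 = 755.3
d = 755.3^(1/0.79) = 755.3^1.2658 = 4397 m

d ≈ 4.40 km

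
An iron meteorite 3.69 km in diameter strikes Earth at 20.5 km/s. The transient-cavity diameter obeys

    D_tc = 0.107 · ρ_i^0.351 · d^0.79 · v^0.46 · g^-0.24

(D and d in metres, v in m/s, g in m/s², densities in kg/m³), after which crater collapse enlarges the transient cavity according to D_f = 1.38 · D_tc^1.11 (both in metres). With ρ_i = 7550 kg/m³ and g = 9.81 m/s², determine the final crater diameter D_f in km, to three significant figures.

D_f ≈ 435 km

In SI: d = 3690 m, v = 20500 m/s.
ρ_i^0.351 = 7550^0.351 = 22.97
d^0.79 = 3690^0.79 = 657.6
v^0.46 = 20500^0.46 = 96.25
g^-0.24 = 9.81^-0.24 = 0.5781
D_tc = 0.107 × 22.97 × 657.6 × 96.25 × 0.5781 = 89930 m
D_f = 1.38 × (89930)^1.11 = 4.352 × 10^5 m
     = 435.2 km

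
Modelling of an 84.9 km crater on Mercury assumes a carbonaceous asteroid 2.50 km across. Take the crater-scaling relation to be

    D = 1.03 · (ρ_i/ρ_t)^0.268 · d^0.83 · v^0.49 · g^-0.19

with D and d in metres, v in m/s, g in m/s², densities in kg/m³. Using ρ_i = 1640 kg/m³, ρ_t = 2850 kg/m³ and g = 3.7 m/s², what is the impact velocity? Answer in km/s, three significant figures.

v ≈ 42.5 km/s

Rearranging for v: v = [D / (1.03 · (1640/2850)^0.268 · 2500^0.83 · 3.7^-0.19)]^(1/0.49).
D = 84900 m.
(1640/2850)^0.268 = 0.8623
2500^0.83 = 661.1
3.7^-0.19 = 0.7799
Denominator = 1.03 × 0.8623 × 661.1 × 0.7799 = 457.9
D / 457.9 = 84900 / 457.9 = 185.4
v = 185.4^(1/0.49) = 185.4^2.0408 = 42536 m/s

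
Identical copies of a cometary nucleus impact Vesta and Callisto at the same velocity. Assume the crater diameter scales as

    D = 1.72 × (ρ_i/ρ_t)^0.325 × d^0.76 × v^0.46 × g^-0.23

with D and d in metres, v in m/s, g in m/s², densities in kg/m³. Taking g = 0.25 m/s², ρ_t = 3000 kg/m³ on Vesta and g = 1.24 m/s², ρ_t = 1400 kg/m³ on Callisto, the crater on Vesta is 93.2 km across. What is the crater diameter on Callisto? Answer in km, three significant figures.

D ≈ 82.6 km

The impactor-only factors (d, v, ρ_i) cancel in the ratio, leaving D_Callisto/D_Vesta = (g_Callisto/g_Vesta)^-0.23 · (ρ_t,Vesta/ρ_t,Callisto)^0.325.
(1.24/0.25)^-0.23 = 4.960^-0.23 = 0.6919
(3000/1400)^0.325 = 2.143^0.325 = 1.281
Ratio = 0.6919 × 1.281 = 0.8863
D_Callisto = 0.8863 × 93.2 km = 82.6 km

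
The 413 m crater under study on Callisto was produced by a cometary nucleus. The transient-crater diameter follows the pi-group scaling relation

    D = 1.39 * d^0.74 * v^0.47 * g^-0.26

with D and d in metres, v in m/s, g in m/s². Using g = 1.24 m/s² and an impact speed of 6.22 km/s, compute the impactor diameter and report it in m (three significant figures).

Rearranging for d: d = [D / (1.39 · 6220^0.47 · 1.24^-0.26)]^(1/0.74).
6220^0.47 = 60.69
1.24^-0.26 = 0.9456
Denominator = 1.39 × 60.69 × 0.9456 = 79.77
D / 79.77 = 413 / 79.77 = 5.177
d = 5.177^(1/0.74) = 5.177^1.3514 = 9.226 m

d ≈ 9.23 m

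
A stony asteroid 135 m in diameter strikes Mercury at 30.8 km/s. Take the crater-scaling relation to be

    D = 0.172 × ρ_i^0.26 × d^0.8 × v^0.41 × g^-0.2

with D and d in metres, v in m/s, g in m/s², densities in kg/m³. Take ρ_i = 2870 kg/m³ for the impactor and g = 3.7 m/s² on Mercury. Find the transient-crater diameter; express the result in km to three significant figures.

In SI units: v = 30800 m/s.
ρ_i^0.26 = 2870^0.26 = 7.926
d^0.8 = 135^0.8 = 50.61
v^0.41 = 30800^0.41 = 69.23
g^-0.2 = 3.7^-0.2 = 0.7698
D = 0.172 × 7.926 × 50.61 × 69.23 × 0.7698 = 3677 m
   = 3.677 km

D ≈ 3.68 km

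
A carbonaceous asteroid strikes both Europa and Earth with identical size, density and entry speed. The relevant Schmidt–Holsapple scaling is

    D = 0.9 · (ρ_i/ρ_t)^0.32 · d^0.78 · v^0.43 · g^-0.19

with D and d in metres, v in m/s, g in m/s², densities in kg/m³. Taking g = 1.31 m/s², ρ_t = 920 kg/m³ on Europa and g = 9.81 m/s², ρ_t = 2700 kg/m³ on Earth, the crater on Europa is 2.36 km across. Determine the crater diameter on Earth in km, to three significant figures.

D ≈ 1.14 km

The impactor-only factors (d, v, ρ_i) cancel in the ratio, leaving D_Earth/D_Europa = (g_Earth/g_Europa)^-0.19 · (ρ_t,Europa/ρ_t,Earth)^0.32.
(9.81/1.31)^-0.19 = 7.489^-0.19 = 0.6821
(920/2700)^0.32 = 0.3407^0.32 = 0.7085
Ratio = 0.6821 × 0.7085 = 0.4833
D_Earth = 0.4833 × 2.36 km = 1.14 km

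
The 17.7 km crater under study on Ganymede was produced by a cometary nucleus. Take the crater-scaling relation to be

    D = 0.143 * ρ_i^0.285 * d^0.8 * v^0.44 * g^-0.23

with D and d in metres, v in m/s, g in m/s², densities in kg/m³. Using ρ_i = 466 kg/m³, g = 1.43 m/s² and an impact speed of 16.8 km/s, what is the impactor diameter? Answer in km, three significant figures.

d ≈ 1.37 km

Rearranging for d: d = [D / (0.143 · 466^0.285 · 16800^0.44 · 1.43^-0.23)]^(1/0.8).
D = 17700 m.
466^0.285 = 5.761
16800^0.44 = 72.30
1.43^-0.23 = 0.9210
Denominator = 0.143 × 5.761 × 72.30 × 0.9210 = 54.86
D / 54.86 = 17700 / 54.86 = 322.6
d = 322.6^(1/0.8) = 322.6^1.25 = 1367 m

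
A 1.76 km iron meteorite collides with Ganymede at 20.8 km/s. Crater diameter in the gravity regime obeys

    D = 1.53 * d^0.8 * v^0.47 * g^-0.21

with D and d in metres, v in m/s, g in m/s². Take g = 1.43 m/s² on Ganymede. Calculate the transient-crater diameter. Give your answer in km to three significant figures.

In SI units: d = 1760 m, v = 20800 m/s.
d^0.8 = 1760^0.8 = 394.8
v^0.47 = 20800^0.47 = 107.0
g^-0.21 = 1.43^-0.21 = 0.9276
D = 1.53 × 394.8 × 107.0 × 0.9276 = 59953 m
   = 59.95 km

D ≈ 60.0 km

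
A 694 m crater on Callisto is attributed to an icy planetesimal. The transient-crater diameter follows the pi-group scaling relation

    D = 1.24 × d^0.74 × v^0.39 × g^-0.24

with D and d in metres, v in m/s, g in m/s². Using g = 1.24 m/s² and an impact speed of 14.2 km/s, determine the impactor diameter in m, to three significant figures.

Rearranging for d: d = [D / (1.24 · 14200^0.39 · 1.24^-0.24)]^(1/0.74).
14200^0.39 = 41.63
1.24^-0.24 = 0.9497
Denominator = 1.24 × 41.63 × 0.9497 = 49.02
D / 49.02 = 694 / 49.02 = 14.16
d = 14.16^(1/0.74) = 14.16^1.3514 = 35.94 m

d ≈ 35.9 m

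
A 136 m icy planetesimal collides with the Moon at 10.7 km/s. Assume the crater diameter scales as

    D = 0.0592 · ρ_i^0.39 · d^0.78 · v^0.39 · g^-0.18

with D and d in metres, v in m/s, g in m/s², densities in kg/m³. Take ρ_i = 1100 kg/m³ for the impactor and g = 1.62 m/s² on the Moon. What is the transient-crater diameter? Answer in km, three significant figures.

D ≈ 1.43 km

In SI units: v = 10700 m/s.
ρ_i^0.39 = 1100^0.39 = 15.35
d^0.78 = 136^0.78 = 46.15
v^0.39 = 10700^0.39 = 37.28
g^-0.18 = 1.62^-0.18 = 0.9168
D = 0.0592 × 15.35 × 46.15 × 37.28 × 0.9168 = 1433 m
   = 1.433 km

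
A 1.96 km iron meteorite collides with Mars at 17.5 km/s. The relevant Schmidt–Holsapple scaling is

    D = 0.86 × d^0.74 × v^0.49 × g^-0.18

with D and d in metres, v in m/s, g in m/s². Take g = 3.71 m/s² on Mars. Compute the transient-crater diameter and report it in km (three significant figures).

In SI units: d = 1960 m, v = 17500 m/s.
d^0.74 = 1960^0.74 = 273.1
v^0.49 = 17500^0.49 = 120.0
g^-0.18 = 3.71^-0.18 = 0.7898
D = 0.86 × 273.1 × 120.0 × 0.7898 = 22260 m
   = 22.26 km

D ≈ 22.3 km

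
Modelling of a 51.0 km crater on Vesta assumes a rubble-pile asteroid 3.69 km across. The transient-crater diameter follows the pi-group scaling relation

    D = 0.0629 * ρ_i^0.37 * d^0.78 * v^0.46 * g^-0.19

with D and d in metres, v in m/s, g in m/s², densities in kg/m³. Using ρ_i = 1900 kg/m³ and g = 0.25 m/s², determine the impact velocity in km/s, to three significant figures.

Rearranging for v: v = [D / (0.0629 · 1900^0.37 · 3690^0.78 · 0.25^-0.19)]^(1/0.46).
D = 51000 m.
1900^0.37 = 16.34
3690^0.78 = 605.7
0.25^-0.19 = 1.301
Denominator = 0.0629 × 16.34 × 605.7 × 1.301 = 809.9
D / 809.9 = 51000 / 809.9 = 62.97
v = 62.97^(1/0.46) = 62.97^2.1739 = 8150 m/s

v ≈ 8.15 km/s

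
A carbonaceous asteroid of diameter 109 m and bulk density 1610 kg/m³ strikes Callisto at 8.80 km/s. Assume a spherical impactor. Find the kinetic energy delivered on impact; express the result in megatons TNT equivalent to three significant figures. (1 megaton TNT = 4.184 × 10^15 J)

v = 8800 m/s.
Mass m = (π/6) ρ d³ = (π/6) × 1610 × (109)³ = 1.092 × 10^9 kg
E = ½ m v² = 0.5 × 1.092 × 10^9 × (8800)² = 4.228 × 10^16 J
   = 4.228 × 10^16 / 4.184×10^15 = 10.11 Mt

E ≈ 10.1 Mt TNT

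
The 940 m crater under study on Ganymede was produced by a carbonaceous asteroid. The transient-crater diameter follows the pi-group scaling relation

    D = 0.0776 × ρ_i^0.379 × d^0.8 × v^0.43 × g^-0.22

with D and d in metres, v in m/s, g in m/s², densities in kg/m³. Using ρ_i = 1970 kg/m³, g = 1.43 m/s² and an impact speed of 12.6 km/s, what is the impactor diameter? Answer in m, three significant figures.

Rearranging for d: d = [D / (0.0776 · 1970^0.379 · 12600^0.43 · 1.43^-0.22)]^(1/0.8).
1970^0.379 = 17.73
12600^0.43 = 57.96
1.43^-0.22 = 0.9243
Denominator = 0.0776 × 17.73 × 57.96 × 0.9243 = 73.71
D / 73.71 = 940 / 73.71 = 12.75
d = 12.75^(1/0.8) = 12.75^1.25 = 24.09 m

d ≈ 24.1 m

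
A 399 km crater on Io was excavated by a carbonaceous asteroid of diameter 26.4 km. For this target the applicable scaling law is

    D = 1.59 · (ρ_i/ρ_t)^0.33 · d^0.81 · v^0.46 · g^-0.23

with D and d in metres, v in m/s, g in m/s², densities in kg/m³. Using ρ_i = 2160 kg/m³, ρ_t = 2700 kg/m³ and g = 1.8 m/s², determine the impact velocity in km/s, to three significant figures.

v ≈ 14.1 km/s

Rearranging for v: v = [D / (1.59 · (2160/2700)^0.33 · 26400^0.81 · 1.8^-0.23)]^(1/0.46).
D = 399000 m.
(2160/2700)^0.33 = 0.9290
26400^0.81 = 3815
1.8^-0.23 = 0.8735
Denominator = 1.59 × 0.9290 × 3815 × 0.8735 = 4922
D / 4922 = 399000 / 4922 = 81.06
v = 81.06^(1/0.46) = 81.06^2.1739 = 14111 m/s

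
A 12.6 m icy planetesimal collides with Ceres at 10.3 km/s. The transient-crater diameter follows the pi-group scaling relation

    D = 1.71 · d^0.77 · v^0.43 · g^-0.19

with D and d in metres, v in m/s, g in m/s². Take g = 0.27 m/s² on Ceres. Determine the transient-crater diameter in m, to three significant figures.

In SI units: v = 10300 m/s.
d^0.77 = 12.6^0.77 = 7.035
v^0.43 = 10300^0.43 = 53.15
g^-0.19 = 0.27^-0.19 = 1.282
D = 1.71 × 7.035 × 53.15 × 1.282 = 819.7 m

D ≈ 820 m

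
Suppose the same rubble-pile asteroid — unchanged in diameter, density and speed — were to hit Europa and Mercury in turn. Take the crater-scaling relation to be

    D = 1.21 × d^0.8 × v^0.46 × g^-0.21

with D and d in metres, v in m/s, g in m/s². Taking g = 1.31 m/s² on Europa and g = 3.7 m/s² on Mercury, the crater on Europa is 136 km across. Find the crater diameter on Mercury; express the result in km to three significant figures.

D ≈ 109 km

All impactor-dependent factors cancel in the ratio, leaving D_Mercury/D_Europa = (g_Mercury/g_Europa)^-0.21.
(3.7/1.31)^-0.21 = 2.824^-0.21 = 0.8041
D_Mercury = 0.8041 × 136 km = 109 km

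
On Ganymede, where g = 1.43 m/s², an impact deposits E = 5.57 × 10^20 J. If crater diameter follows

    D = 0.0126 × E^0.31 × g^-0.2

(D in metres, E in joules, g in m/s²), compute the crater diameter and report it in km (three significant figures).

E^0.31 = (5.57 × 10^20)^0.31 = 2.699 × 10^6
g^-0.2 = 1.43^-0.2 = 0.9310
D = 0.0126 × 2.699 × 10^6 × 0.9310 = 31661 m
   = 31.66 km

D ≈ 31.7 km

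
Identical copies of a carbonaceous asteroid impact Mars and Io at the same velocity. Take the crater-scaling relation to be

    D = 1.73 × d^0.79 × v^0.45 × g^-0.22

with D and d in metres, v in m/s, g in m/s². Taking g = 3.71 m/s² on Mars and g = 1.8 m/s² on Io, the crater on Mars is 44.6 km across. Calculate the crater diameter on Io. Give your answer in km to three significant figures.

All impactor-dependent factors cancel in the ratio, leaving D_Io/D_Mars = (g_Io/g_Mars)^-0.22.
(1.8/3.71)^-0.22 = 0.4852^-0.22 = 1.172
D_Io = 1.172 × 44.6 km = 52.3 km

D ≈ 52.3 km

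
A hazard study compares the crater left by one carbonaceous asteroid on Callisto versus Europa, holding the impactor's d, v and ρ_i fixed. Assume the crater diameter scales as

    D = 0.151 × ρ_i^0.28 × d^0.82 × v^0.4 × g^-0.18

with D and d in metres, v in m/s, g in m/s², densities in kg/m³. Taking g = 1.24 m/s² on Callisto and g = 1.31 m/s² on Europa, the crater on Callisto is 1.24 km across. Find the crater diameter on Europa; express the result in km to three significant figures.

D ≈ 1.23 km

All impactor-dependent factors cancel in the ratio, leaving D_Europa/D_Callisto = (g_Europa/g_Callisto)^-0.18.
(1.31/1.24)^-0.18 = 1.056^-0.18 = 0.9902
D_Europa = 0.9902 × 1.24 km = 1.23 km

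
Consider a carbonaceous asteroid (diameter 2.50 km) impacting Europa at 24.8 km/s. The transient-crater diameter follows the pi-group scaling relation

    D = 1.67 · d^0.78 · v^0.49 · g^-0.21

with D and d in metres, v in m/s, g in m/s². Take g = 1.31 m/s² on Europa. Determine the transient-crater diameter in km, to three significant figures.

D ≈ 100 km

In SI units: d = 2500 m, v = 24800 m/s.
d^0.78 = 2500^0.78 = 447.1
v^0.49 = 24800^0.49 = 142.3
g^-0.21 = 1.31^-0.21 = 0.9449
D = 1.67 × 447.1 × 142.3 × 0.9449 = 1.004 × 10^5 m
   = 100.4 km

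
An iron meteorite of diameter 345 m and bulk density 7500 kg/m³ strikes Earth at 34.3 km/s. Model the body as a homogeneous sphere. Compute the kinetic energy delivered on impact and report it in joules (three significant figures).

E ≈ 9.49 × 10^19 J

v = 34300 m/s.
Mass m = (π/6) ρ d³ = (π/6) × 7500 × (345)³ = 1.613 × 10^11 kg
E = ½ m v² = 0.5 × 1.613 × 10^11 × (34300)² = 9.488 × 10^19 J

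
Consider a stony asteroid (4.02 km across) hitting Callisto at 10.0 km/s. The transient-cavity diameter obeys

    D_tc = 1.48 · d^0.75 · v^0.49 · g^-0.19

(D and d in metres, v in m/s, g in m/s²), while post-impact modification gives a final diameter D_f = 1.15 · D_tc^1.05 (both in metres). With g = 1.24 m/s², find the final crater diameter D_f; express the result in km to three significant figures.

D_f ≈ 131 km

In SI: d = 4020 m, v = 10000 m/s.
d^0.75 = 4020^0.75 = 504.9
v^0.49 = 10000^0.49 = 91.20
g^-0.19 = 1.24^-0.19 = 0.9600
D_tc = 1.48 × 504.9 × 91.20 × 0.9600 = 65420 m
D_f = 1.15 × (65420)^1.05 = 1.310 × 10^5 m
     = 131.0 km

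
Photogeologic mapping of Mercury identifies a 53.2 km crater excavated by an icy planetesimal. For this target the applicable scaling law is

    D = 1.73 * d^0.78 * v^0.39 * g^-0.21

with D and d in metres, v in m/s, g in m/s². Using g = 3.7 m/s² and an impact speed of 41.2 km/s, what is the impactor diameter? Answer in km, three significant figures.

Rearranging for d: d = [D / (1.73 · 41200^0.39 · 3.7^-0.21)]^(1/0.78).
D = 53200 m.
41200^0.39 = 63.07
3.7^-0.21 = 0.7598
Denominator = 1.73 × 63.07 × 0.7598 = 82.90
D / 82.90 = 53200 / 82.90 = 641.7
d = 641.7^(1/0.78) = 641.7^1.2821 = 3974 m

d ≈ 3.97 km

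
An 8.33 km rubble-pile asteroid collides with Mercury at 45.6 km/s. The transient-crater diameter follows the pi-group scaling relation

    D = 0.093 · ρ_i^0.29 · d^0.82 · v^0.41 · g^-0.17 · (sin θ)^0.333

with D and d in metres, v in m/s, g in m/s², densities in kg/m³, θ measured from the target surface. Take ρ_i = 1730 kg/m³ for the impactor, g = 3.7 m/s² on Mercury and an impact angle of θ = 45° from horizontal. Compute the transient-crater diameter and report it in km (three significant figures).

In SI units: d = 8330 m, v = 45600 m/s.
ρ_i^0.29 = 1730^0.29 = 8.690
d^0.82 = 8330^0.82 = 1640
v^0.41 = 45600^0.41 = 81.32
g^-0.17 = 3.7^-0.17 = 0.8006
(sin 45°)^0.333 = 0.7071^0.333 = 0.8910
D = 0.093 × 8.690 × 1640 × 81.32 × 0.8006 × 0.8910 = 76884 m
   = 76.88 km

D ≈ 76.9 km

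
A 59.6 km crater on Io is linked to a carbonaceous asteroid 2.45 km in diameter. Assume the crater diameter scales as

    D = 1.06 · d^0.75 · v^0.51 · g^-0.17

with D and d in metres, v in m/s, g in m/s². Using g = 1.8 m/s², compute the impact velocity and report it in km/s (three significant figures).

Rearranging for v: v = [D / (1.06 · 2450^0.75 · 1.8^-0.17)]^(1/0.51).
D = 59600 m.
2450^0.75 = 348.2
1.8^-0.17 = 0.9049
Denominator = 1.06 × 348.2 × 0.9049 = 334.0
D / 334.0 = 59600 / 334.0 = 178.4
v = 178.4^(1/0.51) = 178.4^1.9608 = 25974 m/s

v ≈ 26.0 km/s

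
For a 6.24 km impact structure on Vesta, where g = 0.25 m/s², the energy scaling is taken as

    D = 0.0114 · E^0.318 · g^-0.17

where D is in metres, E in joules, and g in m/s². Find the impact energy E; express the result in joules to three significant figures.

Rearranging: E = [D / (0.0114 · g^-0.17)]^(1/0.318).
D = 6240 m.
g^-0.17 = 0.25^-0.17 = 1.266
D / (0.0114 × 1.266) = 6240 / (0.01443) = 4.324 × 10^5
E = (4.324 × 10^5)^3.1447 = 5.287 × 10^17 J

E ≈ 5.29 × 10^17 J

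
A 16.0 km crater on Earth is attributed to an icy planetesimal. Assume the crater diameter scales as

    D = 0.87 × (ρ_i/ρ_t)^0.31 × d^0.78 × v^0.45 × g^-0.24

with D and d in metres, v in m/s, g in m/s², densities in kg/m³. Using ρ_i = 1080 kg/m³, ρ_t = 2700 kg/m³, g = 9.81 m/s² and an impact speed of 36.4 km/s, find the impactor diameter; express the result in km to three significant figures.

d ≈ 1.99 km

Rearranging for d: d = [D / (0.87 · (1080/2700)^0.31 · 36400^0.45 · 9.81^-0.24)]^(1/0.78).
D = 16000 m.
(1080/2700)^0.31 = 0.7527
36400^0.45 = 112.8
9.81^-0.24 = 0.5781
Denominator = 0.87 × 0.7527 × 112.8 × 0.5781 = 42.70
D / 42.70 = 16000 / 42.70 = 374.7
d = 374.7^(1/0.78) = 374.7^1.2821 = 1994 m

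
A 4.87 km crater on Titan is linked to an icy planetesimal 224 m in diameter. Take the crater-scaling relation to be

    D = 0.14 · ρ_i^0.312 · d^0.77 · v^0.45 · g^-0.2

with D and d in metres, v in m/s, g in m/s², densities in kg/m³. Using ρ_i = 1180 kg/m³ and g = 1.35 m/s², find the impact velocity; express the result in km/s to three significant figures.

Rearranging for v: v = [D / (0.14 · 1180^0.312 · 224^0.77 · 1.35^-0.2)]^(1/0.45).
D = 4870 m.
1180^0.312 = 9.087
224^0.77 = 64.52
1.35^-0.2 = 0.9417
Denominator = 0.14 × 9.087 × 64.52 × 0.9417 = 77.30
D / 77.30 = 4870 / 77.30 = 63.00
v = 63.00^(1/0.45) = 63.00^2.2222 = 9965 m/s

v ≈ 9.97 km/s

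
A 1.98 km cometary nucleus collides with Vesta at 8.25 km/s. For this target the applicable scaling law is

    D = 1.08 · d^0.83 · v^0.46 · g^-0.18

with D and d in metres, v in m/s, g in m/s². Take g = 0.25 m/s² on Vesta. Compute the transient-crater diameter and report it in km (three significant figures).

D ≈ 47.8 km

In SI units: d = 1980 m, v = 8250 m/s.
d^0.83 = 1980^0.83 = 544.8
v^0.46 = 8250^0.46 = 63.32
g^-0.18 = 0.25^-0.18 = 1.283
D = 1.08 × 544.8 × 63.32 × 1.283 = 47800 m
   = 47.80 km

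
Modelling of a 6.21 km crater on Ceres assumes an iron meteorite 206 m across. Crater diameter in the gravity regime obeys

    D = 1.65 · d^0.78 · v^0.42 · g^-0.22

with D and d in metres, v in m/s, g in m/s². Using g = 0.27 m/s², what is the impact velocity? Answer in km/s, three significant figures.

Rearranging for v: v = [D / (1.65 · 206^0.78 · 0.27^-0.22)]^(1/0.42).
D = 6210 m.
206^0.78 = 63.80
0.27^-0.22 = 1.334
Denominator = 1.65 × 63.80 × 1.334 = 140.4
D / 140.4 = 6210 / 140.4 = 44.23
v = 44.23^(1/0.42) = 44.23^2.381 = 8288 m/s

v ≈ 8.29 km/s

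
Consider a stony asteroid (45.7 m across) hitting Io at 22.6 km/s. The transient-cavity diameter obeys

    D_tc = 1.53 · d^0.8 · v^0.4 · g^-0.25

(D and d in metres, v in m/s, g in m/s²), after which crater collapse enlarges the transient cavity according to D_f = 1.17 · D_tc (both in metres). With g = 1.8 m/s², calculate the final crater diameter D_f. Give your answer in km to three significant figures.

D_f ≈ 1.81 km

v = 22600 m/s.
d^0.8 = 45.7^0.8 = 21.28
v^0.4 = 22600^0.4 = 55.16
g^-0.25 = 1.8^-0.25 = 0.8633
D_tc = 1.53 × 21.28 × 55.16 × 0.8633 = 1550 m
D_f = 1.17 × 1550 = 1814 m
     = 1.813 km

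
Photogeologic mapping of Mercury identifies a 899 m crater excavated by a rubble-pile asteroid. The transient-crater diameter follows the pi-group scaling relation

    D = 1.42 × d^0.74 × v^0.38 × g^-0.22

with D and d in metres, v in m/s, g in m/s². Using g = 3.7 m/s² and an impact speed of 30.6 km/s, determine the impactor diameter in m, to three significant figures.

d ≈ 44.8 m

Rearranging for d: d = [D / (1.42 · 30600^0.38 · 3.7^-0.22)]^(1/0.74).
30600^0.38 = 50.65
3.7^-0.22 = 0.7499
Denominator = 1.42 × 50.65 × 0.7499 = 53.94
D / 53.94 = 899 / 53.94 = 16.67
d = 16.67^(1/0.74) = 16.67^1.3514 = 44.80 m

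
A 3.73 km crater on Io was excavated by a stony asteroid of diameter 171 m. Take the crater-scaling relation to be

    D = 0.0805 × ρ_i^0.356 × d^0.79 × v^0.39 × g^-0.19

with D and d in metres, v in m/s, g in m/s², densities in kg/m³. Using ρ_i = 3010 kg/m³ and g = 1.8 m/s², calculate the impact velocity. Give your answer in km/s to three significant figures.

v ≈ 24.5 km/s

Rearranging for v: v = [D / (0.0805 · 3010^0.356 · 171^0.79 · 1.8^-0.19)]^(1/0.39).
D = 3730 m.
3010^0.356 = 17.31
171^0.79 = 58.09
1.8^-0.19 = 0.8943
Denominator = 0.0805 × 17.31 × 58.09 × 0.8943 = 72.39
D / 72.39 = 3730 / 72.39 = 51.53
v = 51.53^(1/0.39) = 51.53^2.5641 = 24541 m/s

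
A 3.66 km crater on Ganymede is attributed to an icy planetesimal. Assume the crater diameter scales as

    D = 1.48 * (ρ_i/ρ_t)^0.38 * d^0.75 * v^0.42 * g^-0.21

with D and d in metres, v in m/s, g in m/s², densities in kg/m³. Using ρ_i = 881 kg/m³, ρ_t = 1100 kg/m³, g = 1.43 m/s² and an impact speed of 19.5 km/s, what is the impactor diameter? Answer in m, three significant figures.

d ≈ 164 m

Rearranging for d: d = [D / (1.48 · (881/1100)^0.38 · 19500^0.42 · 1.43^-0.21)]^(1/0.75).
D = 3660 m.
(881/1100)^0.38 = 0.9191
19500^0.42 = 63.36
1.43^-0.21 = 0.9276
Denominator = 1.48 × 0.9191 × 63.36 × 0.9276 = 79.95
D / 79.95 = 3660 / 79.95 = 45.78
d = 45.78^(1/0.75) = 45.78^1.3333 = 163.7 m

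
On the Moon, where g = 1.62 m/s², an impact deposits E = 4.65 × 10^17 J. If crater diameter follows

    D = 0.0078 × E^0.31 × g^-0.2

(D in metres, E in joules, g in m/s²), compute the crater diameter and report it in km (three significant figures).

E^0.31 = (4.65 × 10^17)^0.31 = 2.999 × 10^5
g^-0.2 = 1.62^-0.2 = 0.9080
D = 0.0078 × 2.999 × 10^5 × 0.9080 = 2124 m
   = 2.124 km

D ≈ 2.12 km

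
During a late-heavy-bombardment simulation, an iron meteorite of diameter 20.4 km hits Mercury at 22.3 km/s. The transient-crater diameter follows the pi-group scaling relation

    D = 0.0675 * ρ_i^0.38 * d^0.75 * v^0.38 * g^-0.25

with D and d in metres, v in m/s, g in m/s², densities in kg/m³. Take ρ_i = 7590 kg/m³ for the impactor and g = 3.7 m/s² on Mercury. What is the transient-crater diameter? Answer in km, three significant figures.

In SI units: d = 20400 m, v = 22300 m/s.
ρ_i^0.38 = 7590^0.38 = 29.82
d^0.75 = 20400^0.75 = 1707
v^0.38 = 22300^0.38 = 44.91
g^-0.25 = 3.7^-0.25 = 0.7210
D = 0.0675 × 29.82 × 1707 × 44.91 × 0.7210 = 1.113 × 10^5 m
   = 111.3 km

D ≈ 111 km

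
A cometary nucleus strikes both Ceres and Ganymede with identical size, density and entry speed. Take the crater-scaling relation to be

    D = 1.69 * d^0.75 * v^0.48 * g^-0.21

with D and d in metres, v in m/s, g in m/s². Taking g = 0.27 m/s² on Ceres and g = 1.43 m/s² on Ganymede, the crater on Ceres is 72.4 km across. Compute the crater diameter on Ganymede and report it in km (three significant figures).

All impactor-dependent factors cancel in the ratio, leaving D_Ganymede/D_Ceres = (g_Ganymede/g_Ceres)^-0.21.
(1.43/0.27)^-0.21 = 5.296^-0.21 = 0.7046
D_Ganymede = 0.7046 × 72.4 km = 51.0 km

D ≈ 51.0 km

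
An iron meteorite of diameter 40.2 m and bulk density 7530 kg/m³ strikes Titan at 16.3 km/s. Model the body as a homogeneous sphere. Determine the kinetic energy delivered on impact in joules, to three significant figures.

v = 16300 m/s.
Mass m = (π/6) ρ d³ = (π/6) × 7530 × (40.2)³ = 2.561 × 10^8 kg
E = ½ m v² = 0.5 × 2.561 × 10^8 × (16300)² = 3.402 × 10^16 J

E ≈ 3.40 × 10^16 J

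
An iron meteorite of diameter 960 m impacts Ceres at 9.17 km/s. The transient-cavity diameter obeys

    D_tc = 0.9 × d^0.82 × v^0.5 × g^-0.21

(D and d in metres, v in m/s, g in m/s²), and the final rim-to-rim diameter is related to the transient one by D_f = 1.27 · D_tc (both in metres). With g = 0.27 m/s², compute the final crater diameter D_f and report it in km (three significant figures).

v = 9170 m/s.
d^0.82 = 960^0.82 = 278.9
v^0.5 = 9170^0.5 = 95.76
g^-0.21 = 0.27^-0.21 = 1.316
D_tc = 0.9 × 278.9 × 95.76 × 1.316 = 31630 m
D_f = 1.27 × 31630 = 40170 m
     = 40.17 km

D_f ≈ 40.2 km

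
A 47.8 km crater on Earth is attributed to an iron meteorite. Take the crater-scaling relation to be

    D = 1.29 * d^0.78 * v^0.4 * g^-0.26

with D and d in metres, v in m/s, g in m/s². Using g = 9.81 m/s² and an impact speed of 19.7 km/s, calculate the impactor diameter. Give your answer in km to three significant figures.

Rearranging for d: d = [D / (1.29 · 19700^0.4 · 9.81^-0.26)]^(1/0.78).
D = 47800 m.
19700^0.4 = 52.21
9.81^-0.26 = 0.5523
Denominator = 1.29 × 52.21 × 0.5523 = 37.20
D / 37.20 = 47800 / 37.20 = 1285
d = 1285^(1/0.78) = 1285^1.2821 = 9681 m

d ≈ 9.68 km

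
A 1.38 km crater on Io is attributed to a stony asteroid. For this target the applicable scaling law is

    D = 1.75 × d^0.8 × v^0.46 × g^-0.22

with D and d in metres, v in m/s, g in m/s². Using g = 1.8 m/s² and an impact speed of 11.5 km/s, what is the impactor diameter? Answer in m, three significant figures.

Rearranging for d: d = [D / (1.75 · 11500^0.46 · 1.8^-0.22)]^(1/0.8).
D = 1380 m.
11500^0.46 = 73.78
1.8^-0.22 = 0.8787
Denominator = 1.75 × 73.78 × 0.8787 = 113.5
D / 113.5 = 1380 / 113.5 = 12.16
d = 12.16^(1/0.8) = 12.16^1.25 = 22.71 m

d ≈ 22.7 m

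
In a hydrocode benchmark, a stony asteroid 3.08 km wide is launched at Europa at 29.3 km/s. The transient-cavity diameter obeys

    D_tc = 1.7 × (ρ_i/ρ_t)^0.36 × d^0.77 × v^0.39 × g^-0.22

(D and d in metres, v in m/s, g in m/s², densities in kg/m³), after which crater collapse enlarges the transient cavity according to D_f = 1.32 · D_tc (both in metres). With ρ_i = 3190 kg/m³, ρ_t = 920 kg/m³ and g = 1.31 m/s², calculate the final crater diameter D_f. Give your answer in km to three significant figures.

In SI: d = 3080 m, v = 29300 m/s.
(ρ_i/ρ_t)^0.36 = (3190/920)^0.36 = 1.565
d^0.77 = 3080^0.77 = 485.5
v^0.39 = 29300^0.39 = 55.22
g^-0.22 = 1.31^-0.22 = 0.9423
D_tc = 1.7 × 1.565 × 485.5 × 55.22 × 0.9423 = 67210 m
D_f = 1.32 × 67210 = 88717 m
     = 88.72 km

D_f ≈ 88.7 km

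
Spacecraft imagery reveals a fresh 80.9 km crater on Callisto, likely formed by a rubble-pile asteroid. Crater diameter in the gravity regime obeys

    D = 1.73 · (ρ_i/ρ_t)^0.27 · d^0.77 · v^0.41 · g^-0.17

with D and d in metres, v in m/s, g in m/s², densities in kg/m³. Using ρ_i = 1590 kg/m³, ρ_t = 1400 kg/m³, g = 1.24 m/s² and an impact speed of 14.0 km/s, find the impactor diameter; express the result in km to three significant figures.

d ≈ 7.22 km

Rearranging for d: d = [D / (1.73 · (1590/1400)^0.27 · 14000^0.41 · 1.24^-0.17)]^(1/0.77).
D = 80900 m.
(1590/1400)^0.27 = 1.035
14000^0.41 = 50.11
1.24^-0.17 = 0.9641
Denominator = 1.73 × 1.035 × 50.11 × 0.9641 = 86.50
D / 86.50 = 80900 / 86.50 = 935.3
d = 935.3^(1/0.77) = 935.3^1.2987 = 7217 m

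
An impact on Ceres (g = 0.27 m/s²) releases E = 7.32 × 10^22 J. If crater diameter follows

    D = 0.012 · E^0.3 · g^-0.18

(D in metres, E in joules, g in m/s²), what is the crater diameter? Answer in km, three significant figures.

D ≈ 110 km

E^0.3 = (7.32 × 10^22)^0.3 = 7.234 × 10^6
g^-0.18 = 0.27^-0.18 = 1.266
D = 0.012 × 7.234 × 10^6 × 1.266 = 1.099 × 10^5 m
   = 109.9 km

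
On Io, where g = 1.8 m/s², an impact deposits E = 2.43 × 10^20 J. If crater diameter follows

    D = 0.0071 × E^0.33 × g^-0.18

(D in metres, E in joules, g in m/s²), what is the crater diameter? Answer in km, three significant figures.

D ≈ 34.1 km

E^0.33 = (2.43 × 10^20)^0.33 = 5.336 × 10^6
g^-0.18 = 1.8^-0.18 = 0.8996
D = 0.0071 × 5.336 × 10^6 × 0.8996 = 34082 m
   = 34.08 km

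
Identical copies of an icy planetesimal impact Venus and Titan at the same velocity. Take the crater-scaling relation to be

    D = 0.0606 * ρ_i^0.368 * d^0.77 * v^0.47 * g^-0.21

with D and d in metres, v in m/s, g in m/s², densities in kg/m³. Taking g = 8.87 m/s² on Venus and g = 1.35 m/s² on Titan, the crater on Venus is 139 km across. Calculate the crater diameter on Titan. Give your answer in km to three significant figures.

D ≈ 206 km

All impactor-dependent factors cancel in the ratio, leaving D_Titan/D_Venus = (g_Titan/g_Venus)^-0.21.
(1.35/8.87)^-0.21 = 0.1522^-0.21 = 1.485
D_Titan = 1.485 × 139 km = 206 km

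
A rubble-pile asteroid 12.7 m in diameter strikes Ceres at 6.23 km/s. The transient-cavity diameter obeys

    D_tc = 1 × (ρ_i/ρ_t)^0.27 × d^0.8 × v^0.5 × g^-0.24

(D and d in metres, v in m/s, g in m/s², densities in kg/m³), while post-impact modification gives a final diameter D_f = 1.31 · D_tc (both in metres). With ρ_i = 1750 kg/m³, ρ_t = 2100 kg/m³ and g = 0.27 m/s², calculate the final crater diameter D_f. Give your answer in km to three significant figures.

D_f ≈ 1.03 km

v = 6230 m/s.
(ρ_i/ρ_t)^0.27 = (1750/2100)^0.27 = 0.9520
d^0.8 = 12.7^0.8 = 7.639
v^0.5 = 6230^0.5 = 78.93
g^-0.24 = 0.27^-0.24 = 1.369
D_tc = 1 × 0.9520 × 7.639 × 78.93 × 1.369 = 785.8 m
D_f = 1.31 × 785.8 = 1029 m
     = 1.029 km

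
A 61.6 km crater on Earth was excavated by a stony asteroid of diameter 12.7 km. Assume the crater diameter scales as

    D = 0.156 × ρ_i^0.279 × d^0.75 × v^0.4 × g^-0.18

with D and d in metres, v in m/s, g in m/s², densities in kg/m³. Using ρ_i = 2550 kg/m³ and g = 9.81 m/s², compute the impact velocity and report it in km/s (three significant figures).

v ≈ 23.3 km/s

Rearranging for v: v = [D / (0.156 · 2550^0.279 · 12700^0.75 · 9.81^-0.18)]^(1/0.4).
D = 61600 m.
2550^0.279 = 8.921
12700^0.75 = 1196
9.81^-0.18 = 0.6630
Denominator = 0.156 × 8.921 × 1196 × 0.6630 = 1104
D / 1104 = 61600 / 1104 = 55.80
v = 55.80^(1/0.4) = 55.80^2.5 = 23259 m/s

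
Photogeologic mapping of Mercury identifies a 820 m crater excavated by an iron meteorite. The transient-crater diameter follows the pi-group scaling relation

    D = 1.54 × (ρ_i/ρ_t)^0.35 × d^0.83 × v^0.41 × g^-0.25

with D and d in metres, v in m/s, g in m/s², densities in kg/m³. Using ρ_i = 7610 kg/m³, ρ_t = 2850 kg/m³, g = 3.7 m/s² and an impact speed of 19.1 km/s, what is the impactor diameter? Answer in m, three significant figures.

d ≈ 14.5 m

Rearranging for d: d = [D / (1.54 · (7610/2850)^0.35 · 19100^0.41 · 3.7^-0.25)]^(1/0.83).
(7610/2850)^0.35 = 1.410
19100^0.41 = 56.91
3.7^-0.25 = 0.7210
Denominator = 1.54 × 1.410 × 56.91 × 0.7210 = 89.10
D / 89.10 = 820 / 89.10 = 9.203
d = 9.203^(1/0.83) = 9.203^1.2048 = 14.50 m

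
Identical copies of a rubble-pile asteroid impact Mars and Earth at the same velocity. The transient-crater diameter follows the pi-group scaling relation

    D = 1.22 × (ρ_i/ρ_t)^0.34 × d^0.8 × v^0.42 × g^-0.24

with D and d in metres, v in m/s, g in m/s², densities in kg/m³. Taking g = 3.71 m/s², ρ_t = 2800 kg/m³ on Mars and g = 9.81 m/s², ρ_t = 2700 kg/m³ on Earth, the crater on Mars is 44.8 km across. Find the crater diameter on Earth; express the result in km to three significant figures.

The impactor-only factors (d, v, ρ_i) cancel in the ratio, leaving D_Earth/D_Mars = (g_Earth/g_Mars)^-0.24 · (ρ_t,Mars/ρ_t,Earth)^0.34.
(9.81/3.71)^-0.24 = 2.644^-0.24 = 0.7919
(2800/2700)^0.34 = 1.037^0.34 = 1.012
Ratio = 0.7919 × 1.012 = 0.8014
D_Earth = 0.8014 × 44.8 km = 35.9 km

D ≈ 35.9 km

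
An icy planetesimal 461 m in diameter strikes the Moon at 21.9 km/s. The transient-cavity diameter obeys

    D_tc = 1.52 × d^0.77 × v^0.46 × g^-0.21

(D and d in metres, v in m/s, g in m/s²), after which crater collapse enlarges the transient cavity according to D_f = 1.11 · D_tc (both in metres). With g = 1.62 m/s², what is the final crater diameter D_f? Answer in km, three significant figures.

v = 21900 m/s.
d^0.77 = 461^0.77 = 112.5
v^0.46 = 21900^0.46 = 99.22
g^-0.21 = 1.62^-0.21 = 0.9037
D_tc = 1.52 × 112.5 × 99.22 × 0.9037 = 15330 m
D_f = 1.11 × 15330 = 17016 m
     = 17.02 km

D_f ≈ 17.0 km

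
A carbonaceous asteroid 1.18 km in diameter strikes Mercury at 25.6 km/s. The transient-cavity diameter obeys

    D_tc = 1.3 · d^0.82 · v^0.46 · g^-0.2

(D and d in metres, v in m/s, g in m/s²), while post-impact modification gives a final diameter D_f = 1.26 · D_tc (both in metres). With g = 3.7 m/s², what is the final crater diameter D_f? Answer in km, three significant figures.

In SI: d = 1180 m, v = 25600 m/s.
d^0.82 = 1180^0.82 = 330.3
v^0.46 = 25600^0.46 = 106.6
g^-0.2 = 3.7^-0.2 = 0.7698
D_tc = 1.3 × 330.3 × 106.6 × 0.7698 = 35240 m
D_f = 1.26 × 35240 = 44402 m
     = 44.40 km

D_f ≈ 44.4 km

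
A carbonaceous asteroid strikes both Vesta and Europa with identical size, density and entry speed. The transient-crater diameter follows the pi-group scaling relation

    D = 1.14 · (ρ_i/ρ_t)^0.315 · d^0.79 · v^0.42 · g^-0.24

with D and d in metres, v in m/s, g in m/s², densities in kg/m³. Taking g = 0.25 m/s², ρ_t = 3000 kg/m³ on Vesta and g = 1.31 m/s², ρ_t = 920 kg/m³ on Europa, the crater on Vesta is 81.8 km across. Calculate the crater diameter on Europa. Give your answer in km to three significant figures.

The impactor-only factors (d, v, ρ_i) cancel in the ratio, leaving D_Europa/D_Vesta = (g_Europa/g_Vesta)^-0.24 · (ρ_t,Vesta/ρ_t,Europa)^0.315.
(1.31/0.25)^-0.24 = 5.240^-0.24 = 0.6720
(3000/920)^0.315 = 3.261^0.315 = 1.451
Ratio = 0.6720 × 1.451 = 0.9751
D_Europa = 0.9751 × 81.8 km = 79.8 km

D ≈ 79.8 km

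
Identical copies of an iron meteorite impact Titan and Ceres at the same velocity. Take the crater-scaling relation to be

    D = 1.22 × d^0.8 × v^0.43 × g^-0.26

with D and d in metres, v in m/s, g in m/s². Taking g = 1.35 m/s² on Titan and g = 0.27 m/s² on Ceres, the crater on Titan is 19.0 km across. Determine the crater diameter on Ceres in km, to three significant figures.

All impactor-dependent factors cancel in the ratio, leaving D_Ceres/D_Titan = (g_Ceres/g_Titan)^-0.26.
(0.27/1.35)^-0.26 = 0.2000^-0.26 = 1.520
D_Ceres = 1.520 × 19.0 km = 28.9 km

D ≈ 28.9 km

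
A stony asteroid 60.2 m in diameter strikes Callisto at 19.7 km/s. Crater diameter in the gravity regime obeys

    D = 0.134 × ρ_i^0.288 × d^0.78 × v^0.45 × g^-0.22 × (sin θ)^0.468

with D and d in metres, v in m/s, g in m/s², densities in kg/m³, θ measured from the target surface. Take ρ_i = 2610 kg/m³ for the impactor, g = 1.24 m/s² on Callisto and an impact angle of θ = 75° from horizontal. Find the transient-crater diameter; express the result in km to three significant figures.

D ≈ 2.54 km

In SI units: v = 19700 m/s.
ρ_i^0.288 = 2610^0.288 = 9.638
d^0.78 = 60.2^0.78 = 24.44
v^0.45 = 19700^0.45 = 85.61
g^-0.22 = 1.24^-0.22 = 0.9538
(sin 75°)^0.468 = 0.9659^0.468 = 0.9839
D = 0.134 × 9.638 × 24.44 × 85.61 × 0.9538 × 0.9839 = 2536 m
   = 2.536 km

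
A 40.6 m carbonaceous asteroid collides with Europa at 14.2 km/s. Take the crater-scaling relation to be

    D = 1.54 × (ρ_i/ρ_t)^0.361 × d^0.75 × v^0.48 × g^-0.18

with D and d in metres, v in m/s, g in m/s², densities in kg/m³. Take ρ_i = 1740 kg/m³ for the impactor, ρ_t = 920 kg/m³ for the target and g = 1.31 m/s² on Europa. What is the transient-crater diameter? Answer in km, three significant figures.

In SI units: v = 14200 m/s.
(ρ_i/ρ_t)^0.361 = (1740/920)^0.361 = 1.259
d^0.75 = 40.6^0.75 = 16.08
v^0.48 = 14200^0.48 = 98.42
g^-0.18 = 1.31^-0.18 = 0.9526
D = 1.54 × 1.259 × 16.08 × 98.42 × 0.9526 = 2923 m
   = 2.923 km

D ≈ 2.92 km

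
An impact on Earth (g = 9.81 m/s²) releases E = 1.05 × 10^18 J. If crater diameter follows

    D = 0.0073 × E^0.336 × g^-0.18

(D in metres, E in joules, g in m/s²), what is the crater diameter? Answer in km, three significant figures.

E^0.336 = (1.05 × 10^18)^0.336 = 1.135 × 10^6
g^-0.18 = 9.81^-0.18 = 0.6630
D = 0.0073 × 1.135 × 10^6 × 0.6630 = 5493 m
   = 5.493 km

D ≈ 5.49 km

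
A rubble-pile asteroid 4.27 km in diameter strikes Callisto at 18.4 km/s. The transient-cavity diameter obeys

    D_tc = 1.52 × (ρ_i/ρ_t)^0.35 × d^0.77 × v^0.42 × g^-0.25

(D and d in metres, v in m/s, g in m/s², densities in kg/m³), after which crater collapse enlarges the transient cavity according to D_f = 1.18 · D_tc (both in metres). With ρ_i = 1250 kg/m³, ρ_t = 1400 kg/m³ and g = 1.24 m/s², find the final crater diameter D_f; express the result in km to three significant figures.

D_f ≈ 63.1 km

In SI: d = 4270 m, v = 18400 m/s.
(ρ_i/ρ_t)^0.35 = (1250/1400)^0.35 = 0.9611
d^0.77 = 4270^0.77 = 624.4
v^0.42 = 18400^0.42 = 61.83
g^-0.25 = 1.24^-0.25 = 0.9476
D_tc = 1.52 × 0.9611 × 624.4 × 61.83 × 0.9476 = 53440 m
D_f = 1.18 × 53440 = 63059 m
     = 63.06 km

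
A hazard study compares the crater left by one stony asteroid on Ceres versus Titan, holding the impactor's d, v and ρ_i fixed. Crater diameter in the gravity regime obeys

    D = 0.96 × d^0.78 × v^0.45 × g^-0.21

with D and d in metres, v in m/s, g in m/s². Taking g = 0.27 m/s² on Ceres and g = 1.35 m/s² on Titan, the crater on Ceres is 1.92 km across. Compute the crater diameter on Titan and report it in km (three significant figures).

All impactor-dependent factors cancel in the ratio, leaving D_Titan/D_Ceres = (g_Titan/g_Ceres)^-0.21.
(1.35/0.27)^-0.21 = 5.000^-0.21 = 0.7132
D_Titan = 0.7132 × 1.92 km = 1.37 km

D ≈ 1.37 km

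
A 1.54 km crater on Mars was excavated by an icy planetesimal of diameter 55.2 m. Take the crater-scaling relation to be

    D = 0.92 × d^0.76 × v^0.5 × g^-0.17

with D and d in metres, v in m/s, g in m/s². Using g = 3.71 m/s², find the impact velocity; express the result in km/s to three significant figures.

v ≈ 9.85 km/s

Rearranging for v: v = [D / (0.92 · 55.2^0.76 · 3.71^-0.17)]^(1/0.5).
D = 1540 m.
55.2^0.76 = 21.08
3.71^-0.17 = 0.8002
Denominator = 0.92 × 21.08 × 0.8002 = 15.52
D / 15.52 = 1540 / 15.52 = 99.23
v = 99.23^(1/0.5) = 99.23^2 = 9847 m/s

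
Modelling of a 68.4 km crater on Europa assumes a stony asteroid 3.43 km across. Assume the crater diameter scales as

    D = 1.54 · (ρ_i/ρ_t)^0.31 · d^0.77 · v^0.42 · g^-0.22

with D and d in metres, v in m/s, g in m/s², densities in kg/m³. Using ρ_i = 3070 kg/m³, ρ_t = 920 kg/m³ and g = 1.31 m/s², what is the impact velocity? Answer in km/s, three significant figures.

v ≈ 18.2 km/s

Rearranging for v: v = [D / (1.54 · (3070/920)^0.31 · 3430^0.77 · 1.31^-0.22)]^(1/0.42).
D = 68400 m.
(3070/920)^0.31 = 1.453
3430^0.77 = 527.4
1.31^-0.22 = 0.9423
Denominator = 1.54 × 1.453 × 527.4 × 0.9423 = 1112
D / 1112 = 68400 / 1112 = 61.51
v = 61.51^(1/0.42) = 61.51^2.381 = 18175 m/s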